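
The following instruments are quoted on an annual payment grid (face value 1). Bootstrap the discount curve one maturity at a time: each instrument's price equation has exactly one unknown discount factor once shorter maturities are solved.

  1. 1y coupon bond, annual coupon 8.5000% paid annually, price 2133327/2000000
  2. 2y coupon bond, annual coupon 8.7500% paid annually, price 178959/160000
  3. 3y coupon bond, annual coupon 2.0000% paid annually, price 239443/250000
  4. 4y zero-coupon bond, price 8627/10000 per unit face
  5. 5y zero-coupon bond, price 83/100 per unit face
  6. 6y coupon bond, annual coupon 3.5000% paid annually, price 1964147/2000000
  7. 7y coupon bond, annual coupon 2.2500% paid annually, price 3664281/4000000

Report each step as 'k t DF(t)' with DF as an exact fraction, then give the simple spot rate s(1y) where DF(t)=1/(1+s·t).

step 1 [1y] bond c/1=17/200: DF=(2133327/2000000 − 17/200·(0))/(1+17/200) = 9831/10000 ≈ 0.983100
step 2 [2y] bond c/1=7/80: DF=(178959/160000 − 7/80·(0.983100))/(1+7/80) = 4747/5000 ≈ 0.949400
step 3 [3y] bond c/1=1/50: DF=(239443/250000 − 1/50·(0.983100+0.949400))/(1+1/50) = 9011/10000 ≈ 0.901100
step 4 [4y] zero: DF = P = 8627/10000 ≈ 0.862700
step 5 [5y] zero: DF = P = 83/100 ≈ 0.830000
step 6 [6y] bond c/1=7/200: DF=(1964147/2000000 − 7/200·(0.983100+0.949400+0.901100+0.862700+0.830000))/(1+7/200) = 3979/5000 ≈ 0.795800
step 7 [7y] bond c/1=9/400: DF=(3664281/4000000 − 9/400·(0.983100+0.949400+0.901100+0.862700+0.830000+0.795800))/(1+9/400) = 1947/2500 ≈ 0.778800

1 1 9831/10000
2 2 4747/5000
3 3 9011/10000
4 4 8627/10000
5 5 83/100
6 6 3979/5000
7 7 1947/2500
s(1y) = (1/(9831/10000) − 1)/(1) = 169/9831 ≈ 1.7191%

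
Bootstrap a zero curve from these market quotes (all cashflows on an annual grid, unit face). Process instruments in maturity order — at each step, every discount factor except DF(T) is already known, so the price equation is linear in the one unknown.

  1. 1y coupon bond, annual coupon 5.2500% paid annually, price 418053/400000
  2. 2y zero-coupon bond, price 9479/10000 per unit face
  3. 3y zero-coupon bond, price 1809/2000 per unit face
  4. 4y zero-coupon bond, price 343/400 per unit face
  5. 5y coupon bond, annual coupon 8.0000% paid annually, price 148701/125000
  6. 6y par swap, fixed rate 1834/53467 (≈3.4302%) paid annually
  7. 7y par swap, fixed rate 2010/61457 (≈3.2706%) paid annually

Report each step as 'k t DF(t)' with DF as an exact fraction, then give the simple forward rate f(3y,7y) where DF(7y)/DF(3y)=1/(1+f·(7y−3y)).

step 1 [1y] bond c/1=21/400: DF=(418053/400000 − 21/400·(0))/(1+21/400) = 993/1000 ≈ 0.993000
step 2 [2y] zero: DF = P = 9479/10000 ≈ 0.947900
step 3 [3y] zero: DF = P = 1809/2000 ≈ 0.904500
step 4 [4y] zero: DF = P = 343/400 ≈ 0.857500
step 5 [5y] bond c/1=2/25: DF=(148701/125000 − 2/25·(0.993000+0.947900+0.904500+0.857500))/(1+2/25) = 517/625 ≈ 0.827200
step 6 [6y] swap r/1=1834/53467: DF=(1 − 1834/53467·(0.993000+0.947900+0.904500+0.857500+0.827200))/(1+1834/53467) = 4083/5000 ≈ 0.816600
step 7 [7y] swap r/1=2010/61457: DF=(1 − 2010/61457·(0.993000+0.947900+0.904500+0.857500+0.827200+0.816600))/(1+2010/61457) = 799/1000 ≈ 0.799000

1 1 993/1000
2 2 9479/10000
3 3 1809/2000
4 4 343/400
5 5 517/625
6 6 4083/5000
7 7 799/1000
f(3y,7y) = ((1809/2000)/(799/1000) − 1)/(4) = 211/6392 ≈ 3.3010%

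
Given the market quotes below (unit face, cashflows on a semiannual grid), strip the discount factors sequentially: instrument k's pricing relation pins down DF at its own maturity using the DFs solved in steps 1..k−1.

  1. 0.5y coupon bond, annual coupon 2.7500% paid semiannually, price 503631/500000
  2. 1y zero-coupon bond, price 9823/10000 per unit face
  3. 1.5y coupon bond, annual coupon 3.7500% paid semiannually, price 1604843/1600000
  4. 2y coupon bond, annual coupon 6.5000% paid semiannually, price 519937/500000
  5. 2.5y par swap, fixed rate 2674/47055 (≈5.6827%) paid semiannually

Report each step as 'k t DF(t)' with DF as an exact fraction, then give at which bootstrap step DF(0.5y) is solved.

1 1/2 621/625
2 1 9823/10000
3 3/2 4741/5000
4 2 9151/10000
5 5/2 8663/10000
DF(0.5y) is solved at step 1

step 1 [0.5y] bond c/2=11/800: DF=(503631/500000 − 11/800·(0))/(1+11/800) = 621/625 ≈ 0.993600
step 2 [1y] zero: DF = P = 9823/10000 ≈ 0.982300
step 3 [1.5y] bond c/2=3/160: DF=(1604843/1600000 − 3/160·(0.993600+0.982300))/(1+3/160) = 4741/5000 ≈ 0.948200
step 4 [2y] bond c/2=13/400: DF=(519937/500000 − 13/400·(0.993600+0.982300+0.948200))/(1+13/400) = 9151/10000 ≈ 0.915100
step 5 [2.5y] swap r/2=1337/47055: DF=(1 − 1337/47055·(0.993600+0.982300+0.948200+0.915100))/(1+1337/47055) = 8663/10000 ≈ 0.866300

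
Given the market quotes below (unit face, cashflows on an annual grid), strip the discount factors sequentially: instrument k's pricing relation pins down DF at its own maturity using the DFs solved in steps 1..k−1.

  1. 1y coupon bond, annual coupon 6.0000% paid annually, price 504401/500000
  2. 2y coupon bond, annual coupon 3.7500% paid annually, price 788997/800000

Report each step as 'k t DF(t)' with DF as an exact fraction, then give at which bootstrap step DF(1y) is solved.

1 1 9517/10000
2 2 4581/5000
DF(1y) is solved at step 1

step 1 [1y] bond c/1=3/50: DF=(504401/500000 − 3/50·(0))/(1+3/50) = 9517/10000 ≈ 0.951700
step 2 [2y] bond c/1=3/80: DF=(788997/800000 − 3/80·(0.951700))/(1+3/80) = 4581/5000 ≈ 0.916200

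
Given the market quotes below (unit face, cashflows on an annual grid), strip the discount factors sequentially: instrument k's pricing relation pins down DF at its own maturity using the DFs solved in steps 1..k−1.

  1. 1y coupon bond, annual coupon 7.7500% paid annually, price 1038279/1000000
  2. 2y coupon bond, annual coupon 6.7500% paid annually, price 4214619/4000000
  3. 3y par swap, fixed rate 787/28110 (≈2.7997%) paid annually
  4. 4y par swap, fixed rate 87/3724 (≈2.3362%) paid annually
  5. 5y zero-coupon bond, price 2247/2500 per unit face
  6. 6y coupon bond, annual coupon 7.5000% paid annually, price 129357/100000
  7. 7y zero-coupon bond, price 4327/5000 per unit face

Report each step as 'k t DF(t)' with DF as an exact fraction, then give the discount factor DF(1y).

step 1 [1y] bond c/1=31/400: DF=(1038279/1000000 − 31/400·(0))/(1+31/400) = 2409/2500 ≈ 0.963600
step 2 [2y] bond c/1=27/400: DF=(4214619/4000000 − 27/400·(0.963600))/(1+27/400) = 9261/10000 ≈ 0.926100
step 3 [3y] swap r/1=787/28110: DF=(1 − 787/28110·(0.963600+0.926100))/(1+787/28110) = 9213/10000 ≈ 0.921300
step 4 [4y] swap r/1=87/3724: DF=(1 − 87/3724·(0.963600+0.926100+0.921300))/(1+87/3724) = 913/1000 ≈ 0.913000
step 5 [5y] zero: DF = P = 2247/2500 ≈ 0.898800
step 6 [6y] bond c/1=3/40: DF=(129357/100000 − 3/40·(0.963600+0.926100+0.921300+0.913000+0.898800))/(1+3/40) = 1101/1250 ≈ 0.880800
step 7 [7y] zero: DF = P = 4327/5000 ≈ 0.865400

1 1 2409/2500
2 2 9261/10000
3 3 9213/10000
4 4 913/1000
5 5 2247/2500
6 6 1101/1250
7 7 4327/5000
DF(1y) = 2409/2500 ≈ 0.963600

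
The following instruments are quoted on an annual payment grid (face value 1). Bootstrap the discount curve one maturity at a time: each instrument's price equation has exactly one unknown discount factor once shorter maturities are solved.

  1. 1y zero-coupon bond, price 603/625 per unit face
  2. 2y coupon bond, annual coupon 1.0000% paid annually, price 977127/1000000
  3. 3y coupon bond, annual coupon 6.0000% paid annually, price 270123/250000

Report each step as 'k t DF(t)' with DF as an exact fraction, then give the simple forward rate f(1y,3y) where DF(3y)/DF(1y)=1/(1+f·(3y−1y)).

1 1 603/625
2 2 9579/10000
3 3 1821/2000
f(1y,3y) = ((603/625)/(1821/2000) − 1)/(2) = 181/6070 ≈ 2.9819%

step 1 [1y] zero: DF = P = 603/625 ≈ 0.964800
step 2 [2y] bond c/1=1/100: DF=(977127/1000000 − 1/100·(0.964800))/(1+1/100) = 9579/10000 ≈ 0.957900
step 3 [3y] bond c/1=3/50: DF=(270123/250000 − 3/50·(0.964800+0.957900))/(1+3/50) = 1821/2000 ≈ 0.910500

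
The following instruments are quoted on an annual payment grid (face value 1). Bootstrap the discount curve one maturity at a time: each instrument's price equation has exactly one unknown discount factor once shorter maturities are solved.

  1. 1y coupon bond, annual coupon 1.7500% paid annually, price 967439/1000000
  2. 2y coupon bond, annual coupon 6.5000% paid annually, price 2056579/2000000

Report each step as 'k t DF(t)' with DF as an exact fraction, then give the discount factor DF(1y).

step 1 [1y] bond c/1=7/400: DF=(967439/1000000 − 7/400·(0))/(1+7/400) = 2377/2500 ≈ 0.950800
step 2 [2y] bond c/1=13/200: DF=(2056579/2000000 − 13/200·(0.950800))/(1+13/200) = 363/400 ≈ 0.907500

1 1 2377/2500
2 2 363/400
DF(1y) = 2377/2500 ≈ 0.950800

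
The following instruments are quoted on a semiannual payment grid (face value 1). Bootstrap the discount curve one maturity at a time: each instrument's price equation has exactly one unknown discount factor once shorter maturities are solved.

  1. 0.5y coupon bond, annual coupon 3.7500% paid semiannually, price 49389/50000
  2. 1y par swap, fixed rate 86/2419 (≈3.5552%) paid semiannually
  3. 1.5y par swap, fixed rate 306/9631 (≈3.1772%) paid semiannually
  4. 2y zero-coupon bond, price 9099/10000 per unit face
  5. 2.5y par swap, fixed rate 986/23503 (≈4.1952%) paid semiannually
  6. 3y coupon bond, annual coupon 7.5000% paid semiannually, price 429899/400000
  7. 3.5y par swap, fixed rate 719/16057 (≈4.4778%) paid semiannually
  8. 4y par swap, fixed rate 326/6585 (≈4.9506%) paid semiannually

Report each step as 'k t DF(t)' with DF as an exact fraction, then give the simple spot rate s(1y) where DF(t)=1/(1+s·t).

step 1 [0.5y] bond c/2=3/160: DF=(49389/50000 − 3/160·(0))/(1+3/160) = 606/625 ≈ 0.969600
step 2 [1y] swap r/2=43/2419: DF=(1 − 43/2419·(0.969600))/(1+43/2419) = 1207/1250 ≈ 0.965600
step 3 [1.5y] swap r/2=153/9631: DF=(1 − 153/9631·(0.969600+0.965600))/(1+153/9631) = 9541/10000 ≈ 0.954100
step 4 [2y] zero: DF = P = 9099/10000 ≈ 0.909900
step 5 [2.5y] swap r/2=493/23503: DF=(1 − 493/23503·(0.969600+0.965600+0.954100+0.909900))/(1+493/23503) = 4507/5000 ≈ 0.901400
step 6 [3y] bond c/2=3/80: DF=(429899/400000 − 3/80·(0.969600+0.965600+0.954100+0.909900+0.901400))/(1+3/80) = 433/500 ≈ 0.866000
step 7 [3.5y] swap r/2=719/32114: DF=(1 − 719/32114·(0.969600+0.965600+0.954100+0.909900+0.901400+0.866000))/(1+719/32114) = 4281/5000 ≈ 0.856200
step 8 [4y] swap r/2=163/6585: DF=(1 − 163/6585·(0.969600+0.965600+0.954100+0.909900+0.901400+0.866000+0.856200))/(1+163/6585) = 8207/10000 ≈ 0.820700

1 1/2 606/625
2 1 1207/1250
3 3/2 9541/10000
4 2 9099/10000
5 5/2 4507/5000
6 3 433/500
7 7/2 4281/5000
8 4 8207/10000
s(1y) = (1/(1207/1250) − 1)/(1) = 43/1207 ≈ 3.5626%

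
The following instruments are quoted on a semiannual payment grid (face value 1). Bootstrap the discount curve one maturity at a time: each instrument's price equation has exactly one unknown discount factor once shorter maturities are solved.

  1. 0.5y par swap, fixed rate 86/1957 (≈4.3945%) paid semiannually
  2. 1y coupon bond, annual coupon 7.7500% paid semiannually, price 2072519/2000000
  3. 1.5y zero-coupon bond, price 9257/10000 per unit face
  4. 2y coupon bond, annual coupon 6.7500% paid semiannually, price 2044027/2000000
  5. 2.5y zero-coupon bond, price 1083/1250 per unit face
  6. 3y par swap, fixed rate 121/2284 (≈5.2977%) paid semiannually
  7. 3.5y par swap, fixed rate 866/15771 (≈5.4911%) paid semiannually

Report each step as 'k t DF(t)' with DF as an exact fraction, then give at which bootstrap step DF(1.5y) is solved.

1 1/2 1957/2000
2 1 9611/10000
3 3/2 9257/10000
4 2 8951/10000
5 5/2 1083/1250
6 3 2137/2500
7 7/2 2067/2500
DF(1.5y) is solved at step 3

step 1 [0.5y] swap r/2=43/1957: DF=(1 − 43/1957·(0))/(1+43/1957) = 1957/2000 ≈ 0.978500
step 2 [1y] bond c/2=31/800: DF=(2072519/2000000 − 31/800·(0.978500))/(1+31/800) = 9611/10000 ≈ 0.961100
step 3 [1.5y] zero: DF = P = 9257/10000 ≈ 0.925700
step 4 [2y] bond c/2=27/800: DF=(2044027/2000000 − 27/800·(0.978500+0.961100+0.925700))/(1+27/800) = 8951/10000 ≈ 0.895100
step 5 [2.5y] zero: DF = P = 1083/1250 ≈ 0.866400
step 6 [3y] swap r/2=121/4568: DF=(1 − 121/4568·(0.978500+0.961100+0.925700+0.895100+0.866400))/(1+121/4568) = 2137/2500 ≈ 0.854800
step 7 [3.5y] swap r/2=433/15771: DF=(1 − 433/15771·(0.978500+0.961100+0.925700+0.895100+0.866400+0.854800))/(1+433/15771) = 2067/2500 ≈ 0.826800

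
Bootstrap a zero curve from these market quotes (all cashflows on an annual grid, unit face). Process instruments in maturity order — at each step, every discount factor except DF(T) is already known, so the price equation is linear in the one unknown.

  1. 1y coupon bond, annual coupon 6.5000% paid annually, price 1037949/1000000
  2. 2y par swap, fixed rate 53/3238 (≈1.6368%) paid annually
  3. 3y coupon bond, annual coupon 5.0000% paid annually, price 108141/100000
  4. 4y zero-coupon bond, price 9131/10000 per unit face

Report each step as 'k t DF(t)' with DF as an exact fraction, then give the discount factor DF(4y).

1 1 4873/5000
2 2 4841/5000
3 3 4687/5000
4 4 9131/10000
DF(4y) = 9131/10000 ≈ 0.913100

step 1 [1y] bond c/1=13/200: DF=(1037949/1000000 − 13/200·(0))/(1+13/200) = 4873/5000 ≈ 0.974600
step 2 [2y] swap r/1=53/3238: DF=(1 − 53/3238·(0.974600))/(1+53/3238) = 4841/5000 ≈ 0.968200
step 3 [3y] bond c/1=1/20: DF=(108141/100000 − 1/20·(0.974600+0.968200))/(1+1/20) = 4687/5000 ≈ 0.937400
step 4 [4y] zero: DF = P = 9131/10000 ≈ 0.913100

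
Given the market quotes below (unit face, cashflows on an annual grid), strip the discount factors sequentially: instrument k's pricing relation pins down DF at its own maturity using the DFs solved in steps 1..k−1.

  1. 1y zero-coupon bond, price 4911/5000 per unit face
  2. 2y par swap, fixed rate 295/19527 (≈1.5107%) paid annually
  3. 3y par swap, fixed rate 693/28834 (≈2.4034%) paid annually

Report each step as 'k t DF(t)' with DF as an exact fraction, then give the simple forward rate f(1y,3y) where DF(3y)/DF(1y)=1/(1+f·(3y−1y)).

1 1 4911/5000
2 2 1941/2000
3 3 9307/10000
f(1y,3y) = ((4911/5000)/(9307/10000) − 1)/(2) = 515/18614 ≈ 2.7667%

step 1 [1y] zero: DF = P = 4911/5000 ≈ 0.982200
step 2 [2y] swap r/1=295/19527: DF=(1 − 295/19527·(0.982200))/(1+295/19527) = 1941/2000 ≈ 0.970500
step 3 [3y] swap r/1=693/28834: DF=(1 − 693/28834·(0.982200+0.970500))/(1+693/28834) = 9307/10000 ≈ 0.930700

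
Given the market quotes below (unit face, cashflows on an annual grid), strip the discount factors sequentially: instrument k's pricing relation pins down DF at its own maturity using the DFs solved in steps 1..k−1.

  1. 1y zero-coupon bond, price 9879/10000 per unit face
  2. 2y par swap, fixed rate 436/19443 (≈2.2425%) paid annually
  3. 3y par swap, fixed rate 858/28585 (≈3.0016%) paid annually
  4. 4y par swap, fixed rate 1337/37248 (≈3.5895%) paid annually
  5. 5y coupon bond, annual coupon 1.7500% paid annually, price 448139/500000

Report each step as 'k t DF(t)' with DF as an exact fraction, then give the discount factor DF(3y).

1 1 9879/10000
2 2 2391/2500
3 3 4571/5000
4 4 8663/10000
5 5 1021/1250
DF(3y) = 4571/5000 ≈ 0.914200

step 1 [1y] zero: DF = P = 9879/10000 ≈ 0.987900
step 2 [2y] swap r/1=436/19443: DF=(1 − 436/19443·(0.987900))/(1+436/19443) = 2391/2500 ≈ 0.956400
step 3 [3y] swap r/1=858/28585: DF=(1 − 858/28585·(0.987900+0.956400))/(1+858/28585) = 4571/5000 ≈ 0.914200
step 4 [4y] swap r/1=1337/37248: DF=(1 − 1337/37248·(0.987900+0.956400+0.914200))/(1+1337/37248) = 8663/10000 ≈ 0.866300
step 5 [5y] bond c/1=7/400: DF=(448139/500000 − 7/400·(0.987900+0.956400+0.914200+0.866300))/(1+7/400) = 1021/1250 ≈ 0.816800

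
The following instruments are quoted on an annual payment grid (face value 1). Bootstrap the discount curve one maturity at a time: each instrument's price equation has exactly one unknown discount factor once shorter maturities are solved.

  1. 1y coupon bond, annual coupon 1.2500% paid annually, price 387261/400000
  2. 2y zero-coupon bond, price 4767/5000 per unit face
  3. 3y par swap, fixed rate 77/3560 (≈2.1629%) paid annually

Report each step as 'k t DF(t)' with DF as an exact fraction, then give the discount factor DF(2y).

step 1 [1y] bond c/1=1/80: DF=(387261/400000 − 1/80·(0))/(1+1/80) = 4781/5000 ≈ 0.956200
step 2 [2y] zero: DF = P = 4767/5000 ≈ 0.953400
step 3 [3y] swap r/1=77/3560: DF=(1 − 77/3560·(0.956200+0.953400))/(1+77/3560) = 1173/1250 ≈ 0.938400

1 1 4781/5000
2 2 4767/5000
3 3 1173/1250
DF(2y) = 4767/5000 ≈ 0.953400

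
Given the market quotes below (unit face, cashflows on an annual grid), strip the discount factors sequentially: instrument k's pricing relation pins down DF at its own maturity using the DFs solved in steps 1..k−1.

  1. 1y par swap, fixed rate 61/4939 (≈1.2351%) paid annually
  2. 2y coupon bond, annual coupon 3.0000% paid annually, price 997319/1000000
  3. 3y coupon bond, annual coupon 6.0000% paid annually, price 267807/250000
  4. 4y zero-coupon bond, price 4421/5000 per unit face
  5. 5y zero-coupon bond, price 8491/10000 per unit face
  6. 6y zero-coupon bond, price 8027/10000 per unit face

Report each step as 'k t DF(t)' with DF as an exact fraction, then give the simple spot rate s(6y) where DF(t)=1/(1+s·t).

step 1 [1y] swap r/1=61/4939: DF=(1 − 61/4939·(0))/(1+61/4939) = 4939/5000 ≈ 0.987800
step 2 [2y] bond c/1=3/100: DF=(997319/1000000 − 3/100·(0.987800))/(1+3/100) = 1879/2000 ≈ 0.939500
step 3 [3y] bond c/1=3/50: DF=(267807/250000 − 3/50·(0.987800+0.939500))/(1+3/50) = 1803/2000 ≈ 0.901500
step 4 [4y] zero: DF = P = 4421/5000 ≈ 0.884200
step 5 [5y] zero: DF = P = 8491/10000 ≈ 0.849100
step 6 [6y] zero: DF = P = 8027/10000 ≈ 0.802700

1 1 4939/5000
2 2 1879/2000
3 3 1803/2000
4 4 4421/5000
5 5 8491/10000
6 6 8027/10000
s(6y) = (1/(8027/10000) − 1)/(6) = 1973/48162 ≈ 4.0966%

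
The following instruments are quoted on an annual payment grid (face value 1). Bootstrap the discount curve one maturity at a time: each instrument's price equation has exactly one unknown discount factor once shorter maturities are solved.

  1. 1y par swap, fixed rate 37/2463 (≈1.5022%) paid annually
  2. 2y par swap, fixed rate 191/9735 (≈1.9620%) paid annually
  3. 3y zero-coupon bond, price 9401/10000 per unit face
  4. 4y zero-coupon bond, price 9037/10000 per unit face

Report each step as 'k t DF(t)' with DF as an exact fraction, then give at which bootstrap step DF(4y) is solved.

step 1 [1y] swap r/1=37/2463: DF=(1 − 37/2463·(0))/(1+37/2463) = 2463/2500 ≈ 0.985200
step 2 [2y] swap r/1=191/9735: DF=(1 − 191/9735·(0.985200))/(1+191/9735) = 4809/5000 ≈ 0.961800
step 3 [3y] zero: DF = P = 9401/10000 ≈ 0.940100
step 4 [4y] zero: DF = P = 9037/10000 ≈ 0.903700

1 1 2463/2500
2 2 4809/5000
3 3 9401/10000
4 4 9037/10000
DF(4y) is solved at step 4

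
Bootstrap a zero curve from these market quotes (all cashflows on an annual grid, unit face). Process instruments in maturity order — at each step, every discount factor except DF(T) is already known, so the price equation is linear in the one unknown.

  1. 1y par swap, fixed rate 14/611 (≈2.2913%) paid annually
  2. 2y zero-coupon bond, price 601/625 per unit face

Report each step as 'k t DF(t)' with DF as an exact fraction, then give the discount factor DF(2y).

step 1 [1y] swap r/1=14/611: DF=(1 − 14/611·(0))/(1+14/611) = 611/625 ≈ 0.977600
step 2 [2y] zero: DF = P = 601/625 ≈ 0.961600

1 1 611/625
2 2 601/625
DF(2y) = 601/625 ≈ 0.961600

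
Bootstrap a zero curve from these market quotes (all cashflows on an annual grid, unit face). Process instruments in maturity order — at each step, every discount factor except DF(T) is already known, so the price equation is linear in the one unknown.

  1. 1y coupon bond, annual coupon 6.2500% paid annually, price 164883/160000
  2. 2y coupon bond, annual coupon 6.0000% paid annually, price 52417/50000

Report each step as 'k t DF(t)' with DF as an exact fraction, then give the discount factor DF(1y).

1 1 9699/10000
2 2 9341/10000
DF(1y) = 9699/10000 ≈ 0.969900

step 1 [1y] bond c/1=1/16: DF=(164883/160000 − 1/16·(0))/(1+1/16) = 9699/10000 ≈ 0.969900
step 2 [2y] bond c/1=3/50: DF=(52417/50000 − 3/50·(0.969900))/(1+3/50) = 9341/10000 ≈ 0.934100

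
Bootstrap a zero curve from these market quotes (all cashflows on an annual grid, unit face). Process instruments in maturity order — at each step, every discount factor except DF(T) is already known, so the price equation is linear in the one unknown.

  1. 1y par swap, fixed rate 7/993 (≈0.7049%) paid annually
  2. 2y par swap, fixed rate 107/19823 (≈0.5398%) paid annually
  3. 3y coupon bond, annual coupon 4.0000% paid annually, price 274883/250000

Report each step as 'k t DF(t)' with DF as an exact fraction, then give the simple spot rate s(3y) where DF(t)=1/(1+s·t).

step 1 [1y] swap r/1=7/993: DF=(1 − 7/993·(0))/(1+7/993) = 993/1000 ≈ 0.993000
step 2 [2y] swap r/1=107/19823: DF=(1 − 107/19823·(0.993000))/(1+107/19823) = 9893/10000 ≈ 0.989300
step 3 [3y] bond c/1=1/25: DF=(274883/250000 − 1/25·(0.993000+0.989300))/(1+1/25) = 981/1000 ≈ 0.981000

1 1 993/1000
2 2 9893/10000
3 3 981/1000
s(3y) = (1/(981/1000) − 1)/(3) = 19/2943 ≈ 0.6456%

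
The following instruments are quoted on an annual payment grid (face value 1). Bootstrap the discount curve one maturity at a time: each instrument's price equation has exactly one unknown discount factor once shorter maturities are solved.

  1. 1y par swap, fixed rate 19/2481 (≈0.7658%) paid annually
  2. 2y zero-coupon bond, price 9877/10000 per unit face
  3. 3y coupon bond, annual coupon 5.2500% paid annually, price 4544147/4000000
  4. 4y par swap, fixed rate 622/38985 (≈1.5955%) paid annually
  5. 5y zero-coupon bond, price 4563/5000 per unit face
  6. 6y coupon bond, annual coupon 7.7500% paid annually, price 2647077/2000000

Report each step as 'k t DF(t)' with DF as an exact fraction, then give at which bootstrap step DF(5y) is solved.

1 1 2481/2500
2 2 9877/10000
3 3 4903/5000
4 4 4689/5000
5 5 4563/5000
6 6 8823/10000
DF(5y) is solved at step 5

step 1 [1y] swap r/1=19/2481: DF=(1 − 19/2481·(0))/(1+19/2481) = 2481/2500 ≈ 0.992400
step 2 [2y] zero: DF = P = 9877/10000 ≈ 0.987700
step 3 [3y] bond c/1=21/400: DF=(4544147/4000000 − 21/400·(0.992400+0.987700))/(1+21/400) = 4903/5000 ≈ 0.980600
step 4 [4y] swap r/1=622/38985: DF=(1 − 622/38985·(0.992400+0.987700+0.980600))/(1+622/38985) = 4689/5000 ≈ 0.937800
step 5 [5y] zero: DF = P = 4563/5000 ≈ 0.912600
step 6 [6y] bond c/1=31/400: DF=(2647077/2000000 − 31/400·(0.992400+0.987700+0.980600+0.937800+0.912600))/(1+31/400) = 8823/10000 ≈ 0.882300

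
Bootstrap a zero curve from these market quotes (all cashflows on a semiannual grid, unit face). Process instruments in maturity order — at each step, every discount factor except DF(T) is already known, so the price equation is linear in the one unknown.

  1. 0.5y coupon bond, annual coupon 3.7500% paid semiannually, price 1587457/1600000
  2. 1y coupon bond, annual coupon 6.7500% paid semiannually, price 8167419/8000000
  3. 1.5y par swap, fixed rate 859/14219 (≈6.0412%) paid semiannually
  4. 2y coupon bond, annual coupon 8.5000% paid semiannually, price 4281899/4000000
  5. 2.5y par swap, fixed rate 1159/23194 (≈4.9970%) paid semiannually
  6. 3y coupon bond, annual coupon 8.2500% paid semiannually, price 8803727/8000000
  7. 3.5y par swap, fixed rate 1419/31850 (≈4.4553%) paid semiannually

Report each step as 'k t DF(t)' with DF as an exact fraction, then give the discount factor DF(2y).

step 1 [0.5y] bond c/2=3/160: DF=(1587457/1600000 − 3/160·(0))/(1+3/160) = 9739/10000 ≈ 0.973900
step 2 [1y] bond c/2=27/800: DF=(8167419/8000000 − 27/800·(0.973900))/(1+27/800) = 4779/5000 ≈ 0.955800
step 3 [1.5y] swap r/2=859/28438: DF=(1 − 859/28438·(0.973900+0.955800))/(1+859/28438) = 9141/10000 ≈ 0.914100
step 4 [2y] bond c/2=17/400: DF=(4281899/4000000 − 17/400·(0.973900+0.955800+0.914100))/(1+17/400) = 9109/10000 ≈ 0.910900
step 5 [2.5y] swap r/2=1159/46388: DF=(1 − 1159/46388·(0.973900+0.955800+0.914100+0.910900))/(1+1159/46388) = 8841/10000 ≈ 0.884100
step 6 [3y] bond c/2=33/800: DF=(8803727/8000000 − 33/800·(0.973900+0.955800+0.914100+0.910900+0.884100))/(1+33/800) = 8731/10000 ≈ 0.873100
step 7 [3.5y] swap r/2=1419/63700: DF=(1 − 1419/63700·(0.973900+0.955800+0.914100+0.910900+0.884100+0.873100))/(1+1419/63700) = 8581/10000 ≈ 0.858100

1 1/2 9739/10000
2 1 4779/5000
3 3/2 9141/10000
4 2 9109/10000
5 5/2 8841/10000
6 3 8731/10000
7 7/2 8581/10000
DF(2y) = 9109/10000 ≈ 0.910900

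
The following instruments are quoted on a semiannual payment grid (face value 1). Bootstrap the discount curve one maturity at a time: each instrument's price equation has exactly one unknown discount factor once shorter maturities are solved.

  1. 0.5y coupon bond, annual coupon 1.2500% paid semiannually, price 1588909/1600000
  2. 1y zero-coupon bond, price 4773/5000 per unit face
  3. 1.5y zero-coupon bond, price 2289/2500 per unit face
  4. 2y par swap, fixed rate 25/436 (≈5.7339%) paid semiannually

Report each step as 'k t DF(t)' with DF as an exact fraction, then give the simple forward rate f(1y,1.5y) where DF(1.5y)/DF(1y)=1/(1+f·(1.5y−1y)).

1 1/2 9869/10000
2 1 4773/5000
3 3/2 2289/2500
4 2 357/400
f(1y,1.5y) = ((4773/5000)/(2289/2500) − 1)/(1/2) = 65/763 ≈ 8.5190%

step 1 [0.5y] bond c/2=1/160: DF=(1588909/1600000 − 1/160·(0))/(1+1/160) = 9869/10000 ≈ 0.986900
step 2 [1y] zero: DF = P = 4773/5000 ≈ 0.954600
step 3 [1.5y] zero: DF = P = 2289/2500 ≈ 0.915600
step 4 [2y] swap r/2=25/872: DF=(1 − 25/872·(0.986900+0.954600+0.915600))/(1+25/872) = 357/400 ≈ 0.892500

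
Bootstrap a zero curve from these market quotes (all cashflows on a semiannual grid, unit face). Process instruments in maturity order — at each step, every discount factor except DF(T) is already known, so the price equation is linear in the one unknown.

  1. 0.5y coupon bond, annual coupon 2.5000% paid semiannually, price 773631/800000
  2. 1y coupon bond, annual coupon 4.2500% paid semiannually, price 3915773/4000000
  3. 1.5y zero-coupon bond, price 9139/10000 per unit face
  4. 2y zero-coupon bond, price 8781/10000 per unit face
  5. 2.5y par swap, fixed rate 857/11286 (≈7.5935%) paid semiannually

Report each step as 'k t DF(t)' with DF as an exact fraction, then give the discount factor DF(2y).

1 1/2 9551/10000
2 1 9387/10000
3 3/2 9139/10000
4 2 8781/10000
5 5/2 4143/5000
DF(2y) = 8781/10000 ≈ 0.878100

step 1 [0.5y] bond c/2=1/80: DF=(773631/800000 − 1/80·(0))/(1+1/80) = 9551/10000 ≈ 0.955100
step 2 [1y] bond c/2=17/800: DF=(3915773/4000000 − 17/800·(0.955100))/(1+17/800) = 9387/10000 ≈ 0.938700
step 3 [1.5y] zero: DF = P = 9139/10000 ≈ 0.913900
step 4 [2y] zero: DF = P = 8781/10000 ≈ 0.878100
step 5 [2.5y] swap r/2=857/22572: DF=(1 − 857/22572·(0.955100+0.938700+0.913900+0.878100))/(1+857/22572) = 4143/5000 ≈ 0.828600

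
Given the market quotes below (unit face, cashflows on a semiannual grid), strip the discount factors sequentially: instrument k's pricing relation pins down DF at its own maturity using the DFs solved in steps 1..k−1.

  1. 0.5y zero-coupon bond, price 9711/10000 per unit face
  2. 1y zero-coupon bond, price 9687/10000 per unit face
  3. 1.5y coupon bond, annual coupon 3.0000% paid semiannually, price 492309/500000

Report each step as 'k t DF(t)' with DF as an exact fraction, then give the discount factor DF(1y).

step 1 [0.5y] zero: DF = P = 9711/10000 ≈ 0.971100
step 2 [1y] zero: DF = P = 9687/10000 ≈ 0.968700
step 3 [1.5y] bond c/2=3/200: DF=(492309/500000 − 3/200·(0.971100+0.968700))/(1+3/200) = 4707/5000 ≈ 0.941400

1 1/2 9711/10000
2 1 9687/10000
3 3/2 4707/5000
DF(1y) = 9687/10000 ≈ 0.968700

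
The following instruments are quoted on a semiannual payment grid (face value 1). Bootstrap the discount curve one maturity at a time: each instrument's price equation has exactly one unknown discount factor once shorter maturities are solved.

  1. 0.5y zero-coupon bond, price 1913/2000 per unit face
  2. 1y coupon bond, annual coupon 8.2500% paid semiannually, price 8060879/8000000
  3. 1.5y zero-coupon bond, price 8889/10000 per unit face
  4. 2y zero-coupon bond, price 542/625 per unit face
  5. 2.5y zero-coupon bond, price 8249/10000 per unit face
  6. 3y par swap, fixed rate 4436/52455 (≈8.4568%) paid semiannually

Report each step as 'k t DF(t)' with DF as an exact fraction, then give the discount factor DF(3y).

step 1 [0.5y] zero: DF = P = 1913/2000 ≈ 0.956500
step 2 [1y] bond c/2=33/800: DF=(8060879/8000000 − 33/800·(0.956500))/(1+33/800) = 4649/5000 ≈ 0.929800
step 3 [1.5y] zero: DF = P = 8889/10000 ≈ 0.888900
step 4 [2y] zero: DF = P = 542/625 ≈ 0.867200
step 5 [2.5y] zero: DF = P = 8249/10000 ≈ 0.824900
step 6 [3y] swap r/2=2218/52455: DF=(1 − 2218/52455·(0.956500+0.929800+0.888900+0.867200+0.824900))/(1+2218/52455) = 3891/5000 ≈ 0.778200

1 1/2 1913/2000
2 1 4649/5000
3 3/2 8889/10000
4 2 542/625
5 5/2 8249/10000
6 3 3891/5000
DF(3y) = 3891/5000 ≈ 0.778200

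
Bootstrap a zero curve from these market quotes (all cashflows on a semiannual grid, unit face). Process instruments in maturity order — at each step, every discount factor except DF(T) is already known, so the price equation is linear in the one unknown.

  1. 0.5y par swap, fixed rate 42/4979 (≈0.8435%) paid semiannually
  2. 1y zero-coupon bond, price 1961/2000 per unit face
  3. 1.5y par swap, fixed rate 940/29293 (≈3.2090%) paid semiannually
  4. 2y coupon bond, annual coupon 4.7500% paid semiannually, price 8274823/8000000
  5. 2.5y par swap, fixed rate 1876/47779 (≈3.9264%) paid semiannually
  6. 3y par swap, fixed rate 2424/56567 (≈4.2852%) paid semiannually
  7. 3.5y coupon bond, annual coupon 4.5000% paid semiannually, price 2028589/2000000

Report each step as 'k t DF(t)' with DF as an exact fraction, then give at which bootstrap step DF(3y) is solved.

1 1/2 4979/5000
2 1 1961/2000
3 3/2 953/1000
4 2 589/625
5 5/2 4531/5000
6 3 2197/2500
7 7/2 347/400
DF(3y) is solved at step 6

step 1 [0.5y] swap r/2=21/4979: DF=(1 − 21/4979·(0))/(1+21/4979) = 4979/5000 ≈ 0.995800
step 2 [1y] zero: DF = P = 1961/2000 ≈ 0.980500
step 3 [1.5y] swap r/2=470/29293: DF=(1 − 470/29293·(0.995800+0.980500))/(1+470/29293) = 953/1000 ≈ 0.953000
step 4 [2y] bond c/2=19/800: DF=(8274823/8000000 − 19/800·(0.995800+0.980500+0.953000))/(1+19/800) = 589/625 ≈ 0.942400
step 5 [2.5y] swap r/2=938/47779: DF=(1 − 938/47779·(0.995800+0.980500+0.953000+0.942400))/(1+938/47779) = 4531/5000 ≈ 0.906200
step 6 [3y] swap r/2=1212/56567: DF=(1 − 1212/56567·(0.995800+0.980500+0.953000+0.942400+0.906200))/(1+1212/56567) = 2197/2500 ≈ 0.878800
step 7 [3.5y] bond c/2=9/400: DF=(2028589/2000000 − 9/400·(0.995800+0.980500+0.953000+0.942400+0.906200+0.878800))/(1+9/400) = 347/400 ≈ 0.867500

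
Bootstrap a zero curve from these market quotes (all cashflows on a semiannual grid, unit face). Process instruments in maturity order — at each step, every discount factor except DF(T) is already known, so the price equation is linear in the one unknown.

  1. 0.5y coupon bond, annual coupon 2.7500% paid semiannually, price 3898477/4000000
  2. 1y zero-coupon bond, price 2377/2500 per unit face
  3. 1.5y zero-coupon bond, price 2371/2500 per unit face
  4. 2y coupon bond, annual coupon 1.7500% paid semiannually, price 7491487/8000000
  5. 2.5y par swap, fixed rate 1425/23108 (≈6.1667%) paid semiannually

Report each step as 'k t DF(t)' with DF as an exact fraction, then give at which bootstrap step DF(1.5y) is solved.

1 1/2 4807/5000
2 1 2377/2500
3 3/2 2371/2500
4 2 1807/2000
5 5/2 343/400
DF(1.5y) is solved at step 3

step 1 [0.5y] bond c/2=11/800: DF=(3898477/4000000 − 11/800·(0))/(1+11/800) = 4807/5000 ≈ 0.961400
step 2 [1y] zero: DF = P = 2377/2500 ≈ 0.950800
step 3 [1.5y] zero: DF = P = 2371/2500 ≈ 0.948400
step 4 [2y] bond c/2=7/800: DF=(7491487/8000000 − 7/800·(0.961400+0.950800+0.948400))/(1+7/800) = 1807/2000 ≈ 0.903500
step 5 [2.5y] swap r/2=1425/46216: DF=(1 − 1425/46216·(0.961400+0.950800+0.948400+0.903500))/(1+1425/46216) = 343/400 ≈ 0.857500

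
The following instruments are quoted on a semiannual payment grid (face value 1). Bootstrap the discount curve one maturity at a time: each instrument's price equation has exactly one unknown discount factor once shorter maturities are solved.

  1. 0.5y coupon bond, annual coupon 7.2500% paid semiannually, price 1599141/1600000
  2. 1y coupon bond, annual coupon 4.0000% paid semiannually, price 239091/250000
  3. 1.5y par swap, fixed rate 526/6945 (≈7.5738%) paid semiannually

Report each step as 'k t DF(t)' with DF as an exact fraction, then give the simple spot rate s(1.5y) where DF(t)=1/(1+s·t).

step 1 [0.5y] bond c/2=29/800: DF=(1599141/1600000 − 29/800·(0))/(1+29/800) = 1929/2000 ≈ 0.964500
step 2 [1y] bond c/2=1/50: DF=(239091/250000 − 1/50·(0.964500))/(1+1/50) = 9187/10000 ≈ 0.918700
step 3 [1.5y] swap r/2=263/6945: DF=(1 − 263/6945·(0.964500+0.918700))/(1+263/6945) = 2237/2500 ≈ 0.894800

1 1/2 1929/2000
2 1 9187/10000
3 3/2 2237/2500
s(1.5y) = (1/(2237/2500) − 1)/(3/2) = 526/6711 ≈ 7.8379%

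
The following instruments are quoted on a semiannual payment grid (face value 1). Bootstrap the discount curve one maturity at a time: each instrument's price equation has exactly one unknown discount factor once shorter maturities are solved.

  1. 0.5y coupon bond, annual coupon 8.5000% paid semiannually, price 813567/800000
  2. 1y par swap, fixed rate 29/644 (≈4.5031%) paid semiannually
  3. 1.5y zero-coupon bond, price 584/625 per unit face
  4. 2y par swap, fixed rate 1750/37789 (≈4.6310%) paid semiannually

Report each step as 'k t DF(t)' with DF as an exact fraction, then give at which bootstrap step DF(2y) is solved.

step 1 [0.5y] bond c/2=17/400: DF=(813567/800000 − 17/400·(0))/(1+17/400) = 1951/2000 ≈ 0.975500
step 2 [1y] swap r/2=29/1288: DF=(1 − 29/1288·(0.975500))/(1+29/1288) = 1913/2000 ≈ 0.956500
step 3 [1.5y] zero: DF = P = 584/625 ≈ 0.934400
step 4 [2y] swap r/2=875/37789: DF=(1 − 875/37789·(0.975500+0.956500+0.934400))/(1+875/37789) = 73/80 ≈ 0.912500

1 1/2 1951/2000
2 1 1913/2000
3 3/2 584/625
4 2 73/80
DF(2y) is solved at step 4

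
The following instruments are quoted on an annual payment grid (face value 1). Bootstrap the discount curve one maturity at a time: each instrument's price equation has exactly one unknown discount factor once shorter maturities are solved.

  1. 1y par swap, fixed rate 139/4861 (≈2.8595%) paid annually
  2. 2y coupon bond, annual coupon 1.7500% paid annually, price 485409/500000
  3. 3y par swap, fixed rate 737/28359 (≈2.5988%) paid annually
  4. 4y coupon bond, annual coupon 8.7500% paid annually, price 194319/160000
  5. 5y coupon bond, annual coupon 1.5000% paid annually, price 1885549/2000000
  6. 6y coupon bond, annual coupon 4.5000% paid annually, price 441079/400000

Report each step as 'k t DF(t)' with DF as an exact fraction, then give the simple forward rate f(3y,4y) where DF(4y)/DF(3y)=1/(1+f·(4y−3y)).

1 1 4861/5000
2 2 4687/5000
3 3 9263/10000
4 4 4443/5000
5 5 4369/5000
6 6 2143/2500
f(3y,4y) = ((9263/10000)/(4443/5000) − 1)/(1) = 377/8886 ≈ 4.2426%

step 1 [1y] swap r/1=139/4861: DF=(1 − 139/4861·(0))/(1+139/4861) = 4861/5000 ≈ 0.972200
step 2 [2y] bond c/1=7/400: DF=(485409/500000 − 7/400·(0.972200))/(1+7/400) = 4687/5000 ≈ 0.937400
step 3 [3y] swap r/1=737/28359: DF=(1 − 737/28359·(0.972200+0.937400))/(1+737/28359) = 9263/10000 ≈ 0.926300
step 4 [4y] bond c/1=7/80: DF=(194319/160000 − 7/80·(0.972200+0.937400+0.926300))/(1+7/80) = 4443/5000 ≈ 0.888600
step 5 [5y] bond c/1=3/200: DF=(1885549/2000000 − 3/200·(0.972200+0.937400+0.926300+0.888600))/(1+3/200) = 4369/5000 ≈ 0.873800
step 6 [6y] bond c/1=9/200: DF=(441079/400000 − 9/200·(0.972200+0.937400+0.926300+0.888600+0.873800))/(1+9/200) = 2143/2500 ≈ 0.857200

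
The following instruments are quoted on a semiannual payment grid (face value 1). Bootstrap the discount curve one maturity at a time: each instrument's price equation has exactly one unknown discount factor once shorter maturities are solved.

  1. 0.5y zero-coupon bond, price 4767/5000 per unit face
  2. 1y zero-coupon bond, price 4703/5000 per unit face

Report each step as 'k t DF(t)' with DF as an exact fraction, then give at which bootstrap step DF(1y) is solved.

step 1 [0.5y] zero: DF = P = 4767/5000 ≈ 0.953400
step 2 [1y] zero: DF = P = 4703/5000 ≈ 0.940600

1 1/2 4767/5000
2 1 4703/5000
DF(1y) is solved at step 2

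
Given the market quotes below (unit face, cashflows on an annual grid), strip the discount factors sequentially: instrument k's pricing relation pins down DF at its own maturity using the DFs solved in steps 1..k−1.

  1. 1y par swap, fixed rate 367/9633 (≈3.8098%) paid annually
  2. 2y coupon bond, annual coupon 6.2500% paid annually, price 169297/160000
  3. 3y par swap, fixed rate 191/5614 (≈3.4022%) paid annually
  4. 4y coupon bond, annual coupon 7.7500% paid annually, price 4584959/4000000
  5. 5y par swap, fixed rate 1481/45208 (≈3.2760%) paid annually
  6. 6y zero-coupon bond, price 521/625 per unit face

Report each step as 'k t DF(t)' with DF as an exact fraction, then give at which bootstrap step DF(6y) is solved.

step 1 [1y] swap r/1=367/9633: DF=(1 − 367/9633·(0))/(1+367/9633) = 9633/10000 ≈ 0.963300
step 2 [2y] bond c/1=1/16: DF=(169297/160000 − 1/16·(0.963300))/(1+1/16) = 587/625 ≈ 0.939200
step 3 [3y] swap r/1=191/5614: DF=(1 − 191/5614·(0.963300+0.939200))/(1+191/5614) = 1809/2000 ≈ 0.904500
step 4 [4y] bond c/1=31/400: DF=(4584959/4000000 − 31/400·(0.963300+0.939200+0.904500))/(1+31/400) = 8619/10000 ≈ 0.861900
step 5 [5y] swap r/1=1481/45208: DF=(1 − 1481/45208·(0.963300+0.939200+0.904500+0.861900))/(1+1481/45208) = 8519/10000 ≈ 0.851900
step 6 [6y] zero: DF = P = 521/625 ≈ 0.833600

1 1 9633/10000
2 2 587/625
3 3 1809/2000
4 4 8619/10000
5 5 8519/10000
6 6 521/625
DF(6y) is solved at step 6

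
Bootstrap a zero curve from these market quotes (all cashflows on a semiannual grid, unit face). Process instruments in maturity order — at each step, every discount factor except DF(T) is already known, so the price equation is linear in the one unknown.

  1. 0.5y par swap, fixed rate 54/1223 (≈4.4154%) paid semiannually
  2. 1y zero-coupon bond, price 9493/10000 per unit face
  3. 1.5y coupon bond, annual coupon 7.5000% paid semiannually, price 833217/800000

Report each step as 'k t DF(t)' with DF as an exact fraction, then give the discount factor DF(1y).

step 1 [0.5y] swap r/2=27/1223: DF=(1 − 27/1223·(0))/(1+27/1223) = 1223/1250 ≈ 0.978400
step 2 [1y] zero: DF = P = 9493/10000 ≈ 0.949300
step 3 [1.5y] bond c/2=3/80: DF=(833217/800000 − 3/80·(0.978400+0.949300))/(1+3/80) = 4671/5000 ≈ 0.934200

1 1/2 1223/1250
2 1 9493/10000
3 3/2 4671/5000
DF(1y) = 9493/10000 ≈ 0.949300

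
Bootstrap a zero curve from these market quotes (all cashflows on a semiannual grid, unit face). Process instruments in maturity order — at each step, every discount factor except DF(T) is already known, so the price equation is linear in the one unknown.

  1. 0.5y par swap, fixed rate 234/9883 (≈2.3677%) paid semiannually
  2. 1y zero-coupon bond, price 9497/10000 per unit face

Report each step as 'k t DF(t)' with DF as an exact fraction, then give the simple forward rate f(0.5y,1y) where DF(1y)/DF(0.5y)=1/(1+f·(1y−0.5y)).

step 1 [0.5y] swap r/2=117/9883: DF=(1 − 117/9883·(0))/(1+117/9883) = 9883/10000 ≈ 0.988300
step 2 [1y] zero: DF = P = 9497/10000 ≈ 0.949700

1 1/2 9883/10000
2 1 9497/10000
f(0.5y,1y) = ((9883/10000)/(9497/10000) − 1)/(1/2) = 772/9497 ≈ 8.1289%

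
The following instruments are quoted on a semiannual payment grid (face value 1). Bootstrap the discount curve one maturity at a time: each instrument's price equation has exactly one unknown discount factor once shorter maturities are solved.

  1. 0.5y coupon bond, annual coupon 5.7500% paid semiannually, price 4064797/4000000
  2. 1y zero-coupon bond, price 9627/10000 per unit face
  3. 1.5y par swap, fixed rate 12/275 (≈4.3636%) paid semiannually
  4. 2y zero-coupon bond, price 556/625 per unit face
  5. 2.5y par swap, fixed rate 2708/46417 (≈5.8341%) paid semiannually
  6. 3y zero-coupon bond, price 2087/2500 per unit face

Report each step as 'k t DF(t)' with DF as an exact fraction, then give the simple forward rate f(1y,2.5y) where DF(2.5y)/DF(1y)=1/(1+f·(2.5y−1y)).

1 1/2 4939/5000
2 1 9627/10000
3 3/2 937/1000
4 2 556/625
5 5/2 4323/5000
6 3 2087/2500
f(1y,2.5y) = ((9627/10000)/(4323/5000) − 1)/(3/2) = 109/1441 ≈ 7.5642%

step 1 [0.5y] bond c/2=23/800: DF=(4064797/4000000 − 23/800·(0))/(1+23/800) = 4939/5000 ≈ 0.987800
step 2 [1y] zero: DF = P = 9627/10000 ≈ 0.962700
step 3 [1.5y] swap r/2=6/275: DF=(1 − 6/275·(0.987800+0.962700))/(1+6/275) = 937/1000 ≈ 0.937000
step 4 [2y] zero: DF = P = 556/625 ≈ 0.889600
step 5 [2.5y] swap r/2=1354/46417: DF=(1 − 1354/46417·(0.987800+0.962700+0.937000+0.889600))/(1+1354/46417) = 4323/5000 ≈ 0.864600
step 6 [3y] zero: DF = P = 2087/2500 ≈ 0.834800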